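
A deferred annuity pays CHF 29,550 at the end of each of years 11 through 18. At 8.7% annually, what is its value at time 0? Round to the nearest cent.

PV at t=10 (ordinary 8-year annuity): 29550 × a(8|0.087) = 29550 × 5.597073 = 165,393.4991
Discount back 10 years: 165,393.4991 × (1+0.087)^(−10) = 165,393.4991 × 0.434215 = 71,816.2947

CHF 71,816.29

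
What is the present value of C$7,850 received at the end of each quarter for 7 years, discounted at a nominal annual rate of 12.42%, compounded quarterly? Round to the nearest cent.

Periodic rate i = 0.1242/4 = 0.03105; n = 7 × 4 = 28 periods.
PV = 7850 × [1 − (1+0.03105)^(−28)] / 0.03105 = 7850 × 18.525491 = 145,425.1013

C$145,425.10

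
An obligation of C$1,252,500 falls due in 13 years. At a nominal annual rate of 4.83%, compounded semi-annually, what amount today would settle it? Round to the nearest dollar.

With 2 periods per year: i = 0.02415, n = 26.
PV = 1,252,500 / (1 + 0.02415)^26 = 1,252,500 / 1.859742 = 673,480.3544

C$673,480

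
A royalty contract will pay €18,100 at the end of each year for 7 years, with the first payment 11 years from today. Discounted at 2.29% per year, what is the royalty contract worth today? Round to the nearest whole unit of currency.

€92,376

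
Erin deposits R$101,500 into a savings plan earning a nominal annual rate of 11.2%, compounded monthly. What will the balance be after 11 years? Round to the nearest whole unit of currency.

R$345,968

With 12 periods per year: i = 0.00933333, n = 132.
101,500 × (1+0.00933333)^132 = 101,500 × 3.408547 = 345,967.5520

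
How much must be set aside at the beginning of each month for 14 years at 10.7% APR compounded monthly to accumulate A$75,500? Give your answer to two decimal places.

A$193.79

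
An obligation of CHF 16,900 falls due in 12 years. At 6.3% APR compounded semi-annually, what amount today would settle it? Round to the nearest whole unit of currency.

CHF 8,028

i = 0.063/2 = 0.0315 per half-year; n = 12·2 = 24.
PV = FV·(1+i)^(−n) = 16,900 × 0.475049 = 8,028.3284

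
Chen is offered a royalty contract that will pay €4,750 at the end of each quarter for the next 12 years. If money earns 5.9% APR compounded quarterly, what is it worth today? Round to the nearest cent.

Periodic rate i = 0.059/4 = 0.01475; n = 12 × 4 = 48 periods.
PV = PMT · [1 − (1+i)^(−n)] / i = 4750 · 34.224928 = 162,568.4090

€162,568.41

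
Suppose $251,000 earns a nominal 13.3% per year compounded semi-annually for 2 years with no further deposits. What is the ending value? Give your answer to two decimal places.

$324,726.07

i = 0.133/2 = 0.0665 per half-year; n = 2·2 = 4.
251,000 × (1+0.0665)^4 = 251,000 × 1.293729 = 324,726.0731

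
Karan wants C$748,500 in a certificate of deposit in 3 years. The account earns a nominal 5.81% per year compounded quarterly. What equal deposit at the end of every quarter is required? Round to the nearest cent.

C$57,547.63

Periodic rate i = 0.0581/4 = 0.014525; n = 3 × 4 = 12 periods.
PMT = 748500 / ( [(1+0.014525)^12 − 1] / 0.014525 ) = 748500 / 13.006617 = 57,547.6296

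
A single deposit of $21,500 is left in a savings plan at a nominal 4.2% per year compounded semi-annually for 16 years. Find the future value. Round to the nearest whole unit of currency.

$41,808

With 2 periods per year: i = 0.021, n = 32.
FV = 21,500 × (1 + 0.021)^32 = 41,808.2709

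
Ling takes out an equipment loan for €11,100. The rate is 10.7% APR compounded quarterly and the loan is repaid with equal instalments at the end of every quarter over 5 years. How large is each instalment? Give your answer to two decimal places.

€723.86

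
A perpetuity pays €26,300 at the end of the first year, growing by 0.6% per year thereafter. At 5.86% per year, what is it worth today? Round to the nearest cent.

€500,000.00

PV = D₁/(r − g) = 26300/(0.0586 − 0.006) = 500,000.0000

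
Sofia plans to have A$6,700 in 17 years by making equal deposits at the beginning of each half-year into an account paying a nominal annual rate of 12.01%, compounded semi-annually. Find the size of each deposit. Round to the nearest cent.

With 2 periods per year: i = 0.06005, n = 34.
PMT = 6700 / ( [(1+0.06005)^34 − 1] / 0.06005 × (1+i) ) = 6700 / 110.553477 = 60.6042

A$60.60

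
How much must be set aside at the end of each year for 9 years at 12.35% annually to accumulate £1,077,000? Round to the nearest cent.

PMT = 1.077e+06 / ( [(1+0.1235)^9 − 1] / 0.1235 ) = 1.077e+06 / 14.996386 = 71,817.3040

£71,817.30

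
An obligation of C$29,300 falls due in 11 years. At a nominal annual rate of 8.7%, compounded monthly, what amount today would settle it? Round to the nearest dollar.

C$11,291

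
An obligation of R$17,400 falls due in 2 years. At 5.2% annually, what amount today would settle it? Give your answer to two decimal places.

R$15,722.36

PV = 17,400 / (1 + 0.052)^2 = 17,400 / 1.106704 = 15,722.3612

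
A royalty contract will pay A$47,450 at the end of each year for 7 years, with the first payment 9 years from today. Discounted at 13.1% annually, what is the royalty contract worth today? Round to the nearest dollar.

Value one period before first payment (t=8): 47450 × [1 − (1+0.131)^(−7)] / 0.131 = 47450 × 4.408879 = 209,201.3195
PV₀ = 209,201.3195 / (1+0.131)^8 = 209,201.3195 / 2.677323 = 78,138.2319

A$78,138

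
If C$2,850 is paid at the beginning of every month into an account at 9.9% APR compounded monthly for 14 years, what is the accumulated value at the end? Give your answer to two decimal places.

C$1,036,606.56

With 12 periods per year: i = 0.00825, n = 168.
FV = 2850 × [(1+0.00825)^168 − 1] / 0.00825 × (1+i) = 2850 × 363.721598 = 1,036,606.5552
Payments are at the start of each period, so multiply by (1+i).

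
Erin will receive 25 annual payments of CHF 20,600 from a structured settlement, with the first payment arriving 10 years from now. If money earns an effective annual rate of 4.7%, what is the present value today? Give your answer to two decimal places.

CHF 197,944.23

PV at t=9 (ordinary 25-year annuity): 20600 × a(25|0.047) = 20600 × 14.527663 = 299,269.8579
Discount back 9 years: 299,269.8579 × (1+0.047)^(−9) = 299,269.8579 × 0.661424 = 197,944.2280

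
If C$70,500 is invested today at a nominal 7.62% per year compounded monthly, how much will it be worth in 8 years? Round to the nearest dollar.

With 12 periods per year: i = 0.00635, n = 96.
70,500 × (1+0.00635)^96 = 70,500 × 1.836153 = 129,448.7933

C$129,449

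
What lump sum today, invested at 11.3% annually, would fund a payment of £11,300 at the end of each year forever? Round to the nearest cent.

PV = C/r = 11300/0.113 = 100,000.0000

£100,000.00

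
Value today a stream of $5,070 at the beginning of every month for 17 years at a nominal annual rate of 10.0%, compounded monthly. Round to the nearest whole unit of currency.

$500,607

With 12 periods per year: i = 0.00833333, n = 204.
PV = 5070 × [1 − (1+0.00833333)^(−204)] / 0.00833333 × (1+i) = 5070 × 98.739033 = 500,606.8990
(annuity-due: payments at period start, so ×(1+i).)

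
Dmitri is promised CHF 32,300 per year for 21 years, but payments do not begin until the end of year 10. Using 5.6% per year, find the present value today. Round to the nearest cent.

CHF 240,729.47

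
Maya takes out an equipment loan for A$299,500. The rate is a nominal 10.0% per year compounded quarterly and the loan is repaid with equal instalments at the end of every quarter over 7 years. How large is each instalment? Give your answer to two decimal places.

A$15,001.34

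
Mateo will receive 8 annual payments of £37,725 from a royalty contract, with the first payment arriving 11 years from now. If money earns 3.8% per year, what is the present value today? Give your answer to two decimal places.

PV at t=10 (ordinary 8-year annuity): 37725 × a(8|0.038) = 37725 × 6.788697 = 256,103.6073
PV₀ = 256,103.6073 / (1+0.038)^10 = 256,103.6073 / 1.452023 = 176,377.0849

£176,377.08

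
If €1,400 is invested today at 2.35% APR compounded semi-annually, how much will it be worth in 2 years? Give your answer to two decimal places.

€1,466.97

Periodic rate i = 0.0235/2 = 0.01175; n = 2 × 2 = 4 periods.
FV = PV·(1+i)^n = 1,400 × 1.047835 = 1,466.9688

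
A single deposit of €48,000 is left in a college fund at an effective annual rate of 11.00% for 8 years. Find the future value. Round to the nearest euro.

€110,618

FV = 48,000 × (1 + 0.11)^8 = 110,617.8129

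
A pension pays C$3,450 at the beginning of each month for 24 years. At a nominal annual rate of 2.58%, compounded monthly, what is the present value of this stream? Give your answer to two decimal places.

With 12 periods per year: i = 0.00215, n = 288.
Annuity factor a(288|0.00215) × (1+i) = 215.004088; PV = 3450 × 215.004088 = 741,764.1030
(Beginning-of-period payments → annuity-due factor ×(1+i).)

C$741,764.10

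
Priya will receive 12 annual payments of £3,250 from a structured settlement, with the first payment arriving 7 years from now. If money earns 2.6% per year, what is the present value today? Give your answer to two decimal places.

£28,407.05

PV at t=6 (ordinary 12-year annuity): 3250 × a(12|0.026) = 3250 × 10.195931 = 33,136.7759
Discount back 6 years: 33,136.7759 × (1+0.026)^(−6) = 33,136.7759 × 0.857266 = 28,407.0467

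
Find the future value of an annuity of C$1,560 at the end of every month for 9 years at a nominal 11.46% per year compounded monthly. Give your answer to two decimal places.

C$292,609.70

Periodic rate i = 0.1146/12 = 0.00955; n = 9 × 12 = 108 periods.
Accumulation factor s(108|0.00955) = 187.570318; FV = 1560 × 187.570318 = 292,609.6966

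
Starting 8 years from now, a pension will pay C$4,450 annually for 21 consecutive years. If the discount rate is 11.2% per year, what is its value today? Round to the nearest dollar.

Value one period before first payment (t=7): 4450 × [1 − (1+0.112)^(−21)] / 0.112 = 4450 × 7.967885 = 35,457.0903
PV₀ = 35,457.0903 / (1+0.112)^7 = 35,457.0903 / 2.102488 = 16,864.3491

C$16,864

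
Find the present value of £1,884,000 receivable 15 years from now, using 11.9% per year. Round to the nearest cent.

Discount factor = (1+0.119)^(−15) = 0.185161; PV = 1,884,000 × 0.185161 = 348,842.6689

£348,842.67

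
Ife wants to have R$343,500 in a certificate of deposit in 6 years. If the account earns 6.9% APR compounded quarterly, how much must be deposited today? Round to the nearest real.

R$227,857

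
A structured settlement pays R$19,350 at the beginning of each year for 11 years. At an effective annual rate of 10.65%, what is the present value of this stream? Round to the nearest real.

R$134,999

Annuity factor a(11|0.1065) × (1+i) = 6.976672; PV = 19350 × 6.976672 = 134,998.6028
Payments are at the start of each period, so multiply by (1+i).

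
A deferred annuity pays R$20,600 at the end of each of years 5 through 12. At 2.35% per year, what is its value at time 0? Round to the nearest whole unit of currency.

R$135,464

Value one period before first payment (t=4): 20600 × [1 − (1+0.0235)^(−8)] / 0.0235 = 20600 × 7.216217 = 148,654.0723
Discount back 4 years: 148,654.0723 × (1+0.0235)^(−4) = 148,654.0723 × 0.911273 = 135,464.4765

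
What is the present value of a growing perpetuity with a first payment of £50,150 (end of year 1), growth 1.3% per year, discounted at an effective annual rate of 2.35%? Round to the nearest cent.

£4,776,190.48

PV = D₁/(r − g) = 50150/(0.0235 − 0.013) = 4,776,190.4762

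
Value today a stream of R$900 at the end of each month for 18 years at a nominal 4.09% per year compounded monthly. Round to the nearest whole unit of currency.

With 12 periods per year: i = 0.00340833, n = 216.
Annuity factor a(216|0.00340833) = 152.705052; PV = 900 × 152.705052 = 137,434.5469

R$137,435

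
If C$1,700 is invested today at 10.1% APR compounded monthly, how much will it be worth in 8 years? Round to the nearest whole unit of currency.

C$3,801

Periodic rate i = 0.101/12 = 0.00841667; n = 8 × 12 = 96 periods.
1,700 × (1+0.00841667)^96 = 1,700 × 2.235844 = 3,800.9342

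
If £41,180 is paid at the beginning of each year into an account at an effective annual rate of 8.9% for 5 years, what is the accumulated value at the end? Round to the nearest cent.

£267,850.23

FV = 41180 × [(1+0.089)^5 − 1] / 0.089 × (1+i) = 41180 × 6.504377 = 267,850.2273
(Beginning-of-period payments → annuity-due factor ×(1+i).)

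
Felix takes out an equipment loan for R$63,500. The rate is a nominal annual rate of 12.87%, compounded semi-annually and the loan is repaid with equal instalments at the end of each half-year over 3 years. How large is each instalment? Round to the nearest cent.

R$13,090.55

With 2 periods per year: i = 0.06435, n = 6.
PMT = 63500 / ( [1 − (1+0.06435)^(−6)] / 0.06435 ) = 63500 / 4.850829 = 13,090.5463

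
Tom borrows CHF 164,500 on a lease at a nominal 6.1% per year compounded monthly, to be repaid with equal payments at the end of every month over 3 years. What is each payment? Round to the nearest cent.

CHF 5,011.87

Periodic rate i = 0.061/12 = 0.00508333; n = 3 × 12 = 36 periods.
PMT = 164500 / ( [1 − (1+0.00508333)^(−36)] / 0.00508333 ) = 164500 / 32.822109 = 5,011.8656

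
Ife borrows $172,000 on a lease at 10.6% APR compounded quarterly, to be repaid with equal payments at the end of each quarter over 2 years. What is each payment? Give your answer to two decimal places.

$24,142.05

Periodic rate i = 0.106/4 = 0.0265; n = 2 × 4 = 8 periods.
PMT = 172000 / ( [1 − (1+0.0265)^(−8)] / 0.0265 ) = 172000 / 7.124498 = 24,142.0515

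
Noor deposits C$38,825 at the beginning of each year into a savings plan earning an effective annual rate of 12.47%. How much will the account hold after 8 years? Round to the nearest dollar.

C$546,379

Accumulation factor s(8|0.1247) × (1+i) = 14.072874; FV = 38825 × 14.072874 = 546,379.3197
Payments are at the start of each period, so multiply by (1+i).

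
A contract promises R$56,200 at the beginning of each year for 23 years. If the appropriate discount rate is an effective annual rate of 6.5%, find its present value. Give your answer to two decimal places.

R$704,477.99

Annuity factor a(23|0.065) × (1+i) = 12.535196; PV = 56200 × 12.535196 = 704,477.9936
(annuity-due: payments at period start, so ×(1+i).)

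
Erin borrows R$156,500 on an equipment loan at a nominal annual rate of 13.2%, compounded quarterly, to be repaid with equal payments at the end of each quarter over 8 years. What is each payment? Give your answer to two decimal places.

R$7,992.43

With 4 periods per year: i = 0.033, n = 32.
Annuity-PV factor = 19.581031; PMT = 156500 / 19.581031 = 7,992.4290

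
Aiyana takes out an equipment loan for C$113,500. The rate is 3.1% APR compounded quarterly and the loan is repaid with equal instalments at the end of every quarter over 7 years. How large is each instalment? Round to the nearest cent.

i = 0.031/4 = 0.00775 per quarter; n = 7·4 = 28.
Annuity-PV factor = 25.083404; PMT = 113500 / 25.083404 = 4,524.9042

C$4,524.90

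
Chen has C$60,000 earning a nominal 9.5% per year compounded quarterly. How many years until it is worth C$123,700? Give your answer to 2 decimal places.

Periodic rate i = 0.095/4 = 0.02375.
n = ln(123700/60000) / ln(1+0.02375) = ln(2.06167) / 0.023472 = 30.8241 quarters
= 30.8241/4 years

7.71 years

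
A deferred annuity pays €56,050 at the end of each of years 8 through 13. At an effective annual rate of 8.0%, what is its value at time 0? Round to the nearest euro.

PV at t=7 (ordinary 6-year annuity): 56050 × a(6|0.08) = 56050 × 4.622880 = 259,112.4052
Discount back 7 years: 259,112.4052 × (1+0.08)^(−7) = 259,112.4052 × 0.583490 = 151,189.5997

€151,190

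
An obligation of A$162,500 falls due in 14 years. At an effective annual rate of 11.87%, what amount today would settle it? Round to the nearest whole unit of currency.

Discount factor = (1+0.1187)^(−14) = 0.207974; PV = 162,500 × 0.207974 = 33,795.7767

A$33,796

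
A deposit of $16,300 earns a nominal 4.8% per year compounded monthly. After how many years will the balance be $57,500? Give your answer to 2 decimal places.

26.32 years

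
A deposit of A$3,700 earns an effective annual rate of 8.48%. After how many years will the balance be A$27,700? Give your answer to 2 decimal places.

24.73 years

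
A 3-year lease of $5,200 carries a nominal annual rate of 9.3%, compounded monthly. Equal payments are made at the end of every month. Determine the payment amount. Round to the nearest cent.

$166.09

With 12 periods per year: i = 0.00775, n = 36.
PMT = 5200 / ( [1 − (1+0.00775)^(−36)] / 0.00775 ) = 5200 / 31.309154 = 166.0856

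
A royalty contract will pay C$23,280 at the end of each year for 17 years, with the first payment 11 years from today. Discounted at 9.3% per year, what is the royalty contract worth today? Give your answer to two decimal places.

C$80,186.41

PV at t=10 (ordinary 17-year annuity): 23280 × a(17|0.093) = 23280 × 8.381455 = 195,120.2678
PV₀ = 195,120.2678 / (1+0.093)^10 = 195,120.2678 / 2.433333 = 80,186.4088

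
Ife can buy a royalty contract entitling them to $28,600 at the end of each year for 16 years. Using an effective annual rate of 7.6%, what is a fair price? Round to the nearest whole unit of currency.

$259,754

PV = 28600 × [1 − (1+0.076)^(−16)] / 0.076 = 28600 × 9.082309 = 259,754.0286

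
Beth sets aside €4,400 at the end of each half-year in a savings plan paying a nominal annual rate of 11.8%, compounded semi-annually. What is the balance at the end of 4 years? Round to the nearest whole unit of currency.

€43,393

With 2 periods per year: i = 0.059, n = 8.
FV = PMT · [(1+i)^n − 1] / i = 4400 · 9.862011 = 43,392.8504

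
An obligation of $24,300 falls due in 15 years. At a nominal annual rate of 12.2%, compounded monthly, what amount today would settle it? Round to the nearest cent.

$3,934.23

With 12 periods per year: i = 0.0101667, n = 180.
PV = 24,300 / (1 + 0.0101667)^180 = 24,300 / 6.176551 = 3,934.2343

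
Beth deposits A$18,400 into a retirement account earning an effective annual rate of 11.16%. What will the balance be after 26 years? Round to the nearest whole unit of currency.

A$288,058

FV = PV·(1+i)^n = 18,400 × 15.655321 = 288,057.9156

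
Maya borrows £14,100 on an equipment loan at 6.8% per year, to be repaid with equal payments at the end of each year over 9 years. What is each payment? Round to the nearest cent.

£2,145.78

PMT = 14100 / ( [1 − (1+0.068)^(−9)] / 0.068 ) = 14100 / 6.571027 = 2,145.7832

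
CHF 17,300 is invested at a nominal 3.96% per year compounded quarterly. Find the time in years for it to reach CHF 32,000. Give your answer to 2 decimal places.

15.61 years

Periodic rate i = 0.0396/4 = 0.0099.
(1+i)^n = 32000/17300 = 1.84971, so n = ln 1.84971 / ln 1.0099 = 62.4312 quarters
= 62.4312/4 years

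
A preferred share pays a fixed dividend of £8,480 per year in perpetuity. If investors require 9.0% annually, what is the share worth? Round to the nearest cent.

£94,222.22

PV = C/r = 8480/0.09 = 94,222.2222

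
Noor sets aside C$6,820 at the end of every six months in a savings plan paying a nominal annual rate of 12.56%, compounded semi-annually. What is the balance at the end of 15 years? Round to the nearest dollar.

C$566,506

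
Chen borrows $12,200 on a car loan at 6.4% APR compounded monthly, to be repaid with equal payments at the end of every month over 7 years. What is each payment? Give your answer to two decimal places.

$180.57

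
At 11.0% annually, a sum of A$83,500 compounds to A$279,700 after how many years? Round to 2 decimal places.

11.58 years

n = ln(279700/83500) / ln(1+0.11) = ln(3.34970) / 0.104360 = 11.5837 years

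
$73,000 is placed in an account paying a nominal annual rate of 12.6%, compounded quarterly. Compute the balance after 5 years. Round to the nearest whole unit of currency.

$135,740

With 4 periods per year: i = 0.0315, n = 20.
FV = PV·(1+i)^n = 73,000 × 1.859451 = 135,739.8942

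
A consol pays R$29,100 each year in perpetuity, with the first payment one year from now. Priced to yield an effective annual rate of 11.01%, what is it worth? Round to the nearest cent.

R$264,305.18

PV = C/r = 29100/0.1101 = 264,305.1771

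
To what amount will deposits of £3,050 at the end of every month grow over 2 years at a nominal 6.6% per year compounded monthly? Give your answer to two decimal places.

£78,022.15

With 12 periods per year: i = 0.0055, n = 24.
Accumulation factor s(24|0.0055) = 25.581033; FV = 3050 × 25.581033 = 78,022.1521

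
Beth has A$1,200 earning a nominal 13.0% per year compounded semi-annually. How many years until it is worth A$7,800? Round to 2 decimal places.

14.86 years

Periodic rate i = 0.13/2 = 0.065.
(1+i)^n = 7800/1200 = 6.50000, so n = ln 6.50000 / ln 1.065 = 29.7230 half-years
= 29.7230/2 years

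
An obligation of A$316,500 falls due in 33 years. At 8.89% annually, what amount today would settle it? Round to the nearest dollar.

A$19,045

Discount factor = (1+0.0889)^(−33) = 0.060172; PV = 316,500 × 0.060172 = 19,044.5093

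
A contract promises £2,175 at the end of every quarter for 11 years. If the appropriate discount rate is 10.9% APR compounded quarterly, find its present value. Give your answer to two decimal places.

£55,362.95

i = 0.109/4 = 0.02725 per quarter; n = 11·4 = 44.
Annuity factor a(44|0.02725) = 25.454230; PV = 2175 × 25.454230 = 55,362.9502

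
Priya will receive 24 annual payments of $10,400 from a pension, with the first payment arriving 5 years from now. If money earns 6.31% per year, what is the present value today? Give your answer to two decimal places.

$99,323.21

PV at t=4 (ordinary 24-year annuity): 10400 × a(24|0.0631) = 10400 × 12.198710 = 126,866.5818
PV₀ = 126,866.5818 / (1+0.0631)^4 = 126,866.5818 / 1.277310 = 99,323.2144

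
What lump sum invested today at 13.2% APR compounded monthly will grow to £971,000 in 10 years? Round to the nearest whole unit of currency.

Periodic rate i = 0.132/12 = 0.011; n = 10 × 12 = 120 periods.
Discount factor = (1+0.011)^(−120) = 0.269068; PV = 971,000 × 0.269068 = 261,264.5939

£261,265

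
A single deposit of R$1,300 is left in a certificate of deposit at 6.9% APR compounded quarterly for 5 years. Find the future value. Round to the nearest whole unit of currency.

With 4 periods per year: i = 0.01725, n = 20.
1,300 × (1+0.01725)^20 = 1,300 × 1.407842 = 1,830.1948

R$1,830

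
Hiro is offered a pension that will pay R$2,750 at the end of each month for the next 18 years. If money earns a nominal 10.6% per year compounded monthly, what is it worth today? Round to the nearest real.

R$264,739

i = 0.106/12 = 0.00883333 per month; n = 18·12 = 216.
Annuity factor a(216|0.00883333) = 96.268854; PV = 2750 × 96.268854 = 264,739.3488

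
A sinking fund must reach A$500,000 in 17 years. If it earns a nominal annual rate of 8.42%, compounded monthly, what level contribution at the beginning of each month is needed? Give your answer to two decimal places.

i = 0.0842/12 = 0.00701667 per month; n = 17·12 = 204.
FV-annuity factor × (1+i) = 454.045779; PMT = 500000 / 454.045779 = 1,101.2105

A$1,101.21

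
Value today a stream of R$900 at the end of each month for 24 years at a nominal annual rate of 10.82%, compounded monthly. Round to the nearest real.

With 12 periods per year: i = 0.00901667, n = 288.
PV = PMT · [1 − (1+i)^(−n)] / i = 900 · 102.545233 = 92,290.7096

R$92,291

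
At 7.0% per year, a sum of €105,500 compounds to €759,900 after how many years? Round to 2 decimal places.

(1+i)^n = 759900/105500 = 7.20284, so n = ln 7.20284 / ln 1.07 = 29.1829 years

29.18 years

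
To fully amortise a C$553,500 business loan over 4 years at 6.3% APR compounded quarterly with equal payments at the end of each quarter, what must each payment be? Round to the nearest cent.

Periodic rate i = 0.063/4 = 0.01575; n = 4 × 4 = 16 periods.
PMT = 553500 / ( [1 − (1+0.01575)^(−16)] / 0.01575 ) = 553500 / 14.046179 = 39,405.7332

C$39,405.73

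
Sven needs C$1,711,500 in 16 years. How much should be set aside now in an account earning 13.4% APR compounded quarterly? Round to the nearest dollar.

Periodic rate i = 0.134/4 = 0.0335; n = 16 × 4 = 64 periods.
PV = FV·(1+i)^(−n) = 1,711,500 × 0.121375 = 207,733.3007

C$207,733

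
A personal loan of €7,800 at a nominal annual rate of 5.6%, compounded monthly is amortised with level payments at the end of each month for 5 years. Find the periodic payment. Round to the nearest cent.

€149.35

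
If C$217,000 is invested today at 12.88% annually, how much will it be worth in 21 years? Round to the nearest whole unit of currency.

217,000 × (1+0.1288)^21 = 217,000 × 12.733770 = 2,763,228.1816

C$2,763,228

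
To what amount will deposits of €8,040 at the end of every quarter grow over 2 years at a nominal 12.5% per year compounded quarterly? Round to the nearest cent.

€71,812.30

i = 0.125/4 = 0.03125 per quarter; n = 2·4 = 8.
FV = PMT · [(1+i)^n − 1] / i = 8040 · 8.931878 = 71,812.2989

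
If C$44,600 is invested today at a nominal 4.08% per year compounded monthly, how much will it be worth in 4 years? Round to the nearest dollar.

Periodic rate i = 0.0408/12 = 0.0034; n = 4 × 12 = 48 periods.
FV = PV·(1+i)^n = 44,600 × 1.176946 = 52,491.8042

C$52,492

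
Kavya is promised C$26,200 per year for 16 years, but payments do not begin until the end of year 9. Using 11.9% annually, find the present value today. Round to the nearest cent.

PV at t=8 (ordinary 16-year annuity): 26200 × a(16|0.119) = 26200 × 7.012859 = 183,736.9118
PV₀ = 183,736.9118 / (1+0.119)^8 = 183,736.9118 / 2.458333 = 74,740.4521

C$74,740.45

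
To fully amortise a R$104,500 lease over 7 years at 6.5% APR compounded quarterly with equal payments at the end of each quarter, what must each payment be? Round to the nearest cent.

R$4,675.10

Periodic rate i = 0.065/4 = 0.01625; n = 7 × 4 = 28 periods.
PMT = 104500 / ( [1 − (1+0.01625)^(−28)] / 0.01625 ) = 104500 / 22.352456 = 4,675.1014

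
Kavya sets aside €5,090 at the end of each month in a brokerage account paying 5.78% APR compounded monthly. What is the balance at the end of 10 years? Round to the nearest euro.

i = 0.0578/12 = 0.00481667 per month; n = 10·12 = 120.
FV = PMT · [(1+i)^n − 1] / i = 5090 · 161.937374 = 824,261.2318

€824,261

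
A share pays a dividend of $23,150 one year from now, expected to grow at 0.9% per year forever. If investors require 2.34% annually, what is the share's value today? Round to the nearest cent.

$1,607,638.89

PV = PMT / (i − g) = 23150 / (0.0234 − 0.009) = 23150 / 0.014400 = 1,607,638.8889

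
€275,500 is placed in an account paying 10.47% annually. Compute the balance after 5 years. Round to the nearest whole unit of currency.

€453,256

FV = PV·(1+i)^n = 275,500 × 1.645212 = 453,255.8032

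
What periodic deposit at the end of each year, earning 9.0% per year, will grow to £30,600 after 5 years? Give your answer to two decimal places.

PMT = 30600 / ( [(1+0.09)^5 − 1] / 0.09 ) = 30600 / 5.984711 = 5,113.0292

£5,113.03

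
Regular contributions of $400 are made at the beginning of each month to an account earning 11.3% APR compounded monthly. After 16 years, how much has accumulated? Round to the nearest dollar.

With 12 periods per year: i = 0.00941667, n = 192.
FV = 400 × [(1+0.00941667)^192 − 1] / 0.00941667 × (1+i) = 400 × 540.997418 = 216,398.9672
(annuity-due: payments at period start, so ×(1+i).)

$216,399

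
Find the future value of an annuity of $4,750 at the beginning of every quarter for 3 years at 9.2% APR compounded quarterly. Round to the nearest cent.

Periodic rate i = 0.092/4 = 0.023; n = 3 × 4 = 12 periods.
Accumulation factor s(12|0.023) × (1+i) = 13.954365; FV = 4750 × 13.954365 = 66,283.2331
Payments are at the start of each period, so multiply by (1+i).

$66,283.23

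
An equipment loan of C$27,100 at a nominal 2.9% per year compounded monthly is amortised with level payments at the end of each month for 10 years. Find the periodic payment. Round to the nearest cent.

Periodic rate i = 0.029/12 = 0.00241667; n = 10 × 12 = 120 periods.
PMT = 27100 / ( [1 − (1+0.00241667)^(−120)] / 0.00241667 ) = 27100 / 104.058457 = 260.4305

C$260.43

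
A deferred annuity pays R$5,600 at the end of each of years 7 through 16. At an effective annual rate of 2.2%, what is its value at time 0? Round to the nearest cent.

PV at t=6 (ordinary 10-year annuity): 5600 × a(10|0.022) = 5600 × 8.889311 = 49,780.1422
PV₀ = 49,780.1422 / (1+0.022)^6 = 49,780.1422 / 1.139477 = 43,686.8527

R$43,686.85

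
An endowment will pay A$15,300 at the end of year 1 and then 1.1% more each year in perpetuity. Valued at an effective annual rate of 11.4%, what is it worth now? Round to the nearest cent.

PV = D₁/(r − g) = 15300/(0.114 − 0.011) = 148,543.6893

A$148,543.69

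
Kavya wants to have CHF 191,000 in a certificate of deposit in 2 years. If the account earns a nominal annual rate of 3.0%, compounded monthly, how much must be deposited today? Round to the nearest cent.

i = 0.03/12 = 0.0025 per month; n = 2·12 = 24.
PV = FV·(1+i)^(−n) = 191,000 × 0.941835 = 179,890.4948

CHF 179,890.49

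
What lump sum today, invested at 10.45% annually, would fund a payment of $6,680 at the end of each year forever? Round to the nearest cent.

$63,923.44

PV = PMT / i = 6680 / 0.1045 = 63,923.4450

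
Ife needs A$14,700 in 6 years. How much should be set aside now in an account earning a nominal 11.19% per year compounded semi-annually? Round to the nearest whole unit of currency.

With 2 periods per year: i = 0.05595, n = 12.
Discount factor = (1+0.05595)^(−12) = 0.520331; PV = 14,700 × 0.520331 = 7,648.8665

A$7,649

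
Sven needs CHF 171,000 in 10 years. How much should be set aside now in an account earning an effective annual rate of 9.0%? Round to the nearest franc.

CHF 72,232

PV = FV·(1+i)^(−n) = 171,000 × 0.422411 = 72,232.2480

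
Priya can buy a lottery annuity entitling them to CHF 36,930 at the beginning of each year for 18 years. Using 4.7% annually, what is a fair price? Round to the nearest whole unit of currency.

PV = PMT · [1 − (1+i)^(−n)] / i × (1+i) = 36930 · 12.530996 = 462,769.6966
Payments are at the start of each period, so multiply by (1+i).

CHF 462,770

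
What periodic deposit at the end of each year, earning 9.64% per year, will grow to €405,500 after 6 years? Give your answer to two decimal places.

FV-annuity factor = 7.645823; PMT = 405500 / 7.645823 = 53,035.4919

€53,035.49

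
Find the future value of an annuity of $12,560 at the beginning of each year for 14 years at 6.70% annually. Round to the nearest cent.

$295,862.49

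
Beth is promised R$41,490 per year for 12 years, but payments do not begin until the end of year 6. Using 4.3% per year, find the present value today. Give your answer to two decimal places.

R$310,050.20

Value one period before first payment (t=5): 41490 × [1 − (1+0.043)^(−12)] / 0.043 = 41490 × 9.223805 = 382,695.6826
PV₀ = 382,695.6826 / (1+0.043)^5 = 382,695.6826 / 1.234302 = 310,050.2034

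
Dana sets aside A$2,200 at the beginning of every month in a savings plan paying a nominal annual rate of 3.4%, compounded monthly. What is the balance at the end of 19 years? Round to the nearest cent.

A$705,593.92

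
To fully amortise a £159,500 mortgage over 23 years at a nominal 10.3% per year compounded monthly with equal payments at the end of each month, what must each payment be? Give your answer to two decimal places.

With 12 periods per year: i = 0.00858333, n = 276.
PMT = 159500 / ( [1 − (1+0.00858333)^(−276)] / 0.00858333 ) = 159500 / 105.492232 = 1,511.9597

£1,511.96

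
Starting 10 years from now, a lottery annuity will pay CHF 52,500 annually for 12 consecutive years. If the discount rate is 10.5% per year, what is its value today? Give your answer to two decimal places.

CHF 142,140.59

PV at t=9 (ordinary 12-year annuity): 52500 × a(12|0.105) = 52500 × 6.649964 = 349,123.1292
Discount back 9 years: 349,123.1292 × (1+0.105)^(−9) = 349,123.1292 × 0.407136 = 142,140.5918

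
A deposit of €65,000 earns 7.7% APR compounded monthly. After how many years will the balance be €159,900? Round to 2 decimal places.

11.73 years

Periodic rate i = 0.077/12 = 0.00641667.
n = ln(159900/65000) / ln(1+0.00641667) = ln(2.46000) / 0.006396 = 140.7345 months
= 140.7345/12 years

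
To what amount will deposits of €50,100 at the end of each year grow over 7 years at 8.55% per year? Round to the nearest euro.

€454,627

Accumulation factor s(7|0.0855) = 9.074389; FV = 50100 × 9.074389 = 454,626.9030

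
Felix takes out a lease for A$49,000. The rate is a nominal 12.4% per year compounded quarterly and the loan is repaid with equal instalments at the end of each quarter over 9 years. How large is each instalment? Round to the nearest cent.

A$2,278.00

Periodic rate i = 0.124/4 = 0.031; n = 9 × 4 = 36 periods.
PMT = 49000 / ( [1 − (1+0.031)^(−36)] / 0.031 ) = 49000 / 21.510097 = 2,278.0000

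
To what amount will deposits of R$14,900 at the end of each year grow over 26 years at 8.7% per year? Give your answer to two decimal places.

FV = PMT · [(1+i)^n − 1] / i = 14900 · 89.071219 = 1,327,161.1558

R$1,327,161.16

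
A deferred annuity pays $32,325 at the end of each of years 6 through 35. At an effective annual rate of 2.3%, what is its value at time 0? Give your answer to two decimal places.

$620,281.43

PV at t=5 (ordinary 30-year annuity): 32325 × a(30|0.023) = 32325 × 21.499503 = 694,971.4214
PV₀ = 694,971.4214 / (1+0.023)^5 = 694,971.4214 / 1.120413 = 620,281.4270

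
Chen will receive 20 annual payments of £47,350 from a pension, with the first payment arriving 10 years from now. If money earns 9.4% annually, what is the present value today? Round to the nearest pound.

Value one period before first payment (t=9): 47350 × [1 − (1+0.094)^(−20)] / 0.094 = 47350 × 8.874188 = 420,192.7872
PV₀ = 420,192.7872 / (1+0.094)^9 = 420,192.7872 / 2.244688 = 187,194.3322

£187,194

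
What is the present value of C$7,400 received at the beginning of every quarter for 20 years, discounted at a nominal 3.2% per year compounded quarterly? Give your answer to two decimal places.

C$439,499.00

Periodic rate i = 0.032/4 = 0.008; n = 20 × 4 = 80 periods.
Annuity factor a(80|0.008) × (1+i) = 59.391757; PV = 7400 × 59.391757 = 439,499.0036
(annuity-due: payments at period start, so ×(1+i).)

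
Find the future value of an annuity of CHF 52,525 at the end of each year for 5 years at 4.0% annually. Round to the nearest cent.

FV = PMT · [(1+i)^n − 1] / i = 52525 · 5.416323 = 284,492.3425

CHF 284,492.34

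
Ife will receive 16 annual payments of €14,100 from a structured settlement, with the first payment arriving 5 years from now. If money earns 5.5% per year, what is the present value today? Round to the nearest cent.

Value one period before first payment (t=4): 14100 × [1 − (1+0.055)^(−16)] / 0.055 = 14100 × 10.462162 = 147,516.4846
Discount back 4 years: 147,516.4846 × (1+0.055)^(−4) = 147,516.4846 × 0.807217 = 119,077.7763

€119,077.78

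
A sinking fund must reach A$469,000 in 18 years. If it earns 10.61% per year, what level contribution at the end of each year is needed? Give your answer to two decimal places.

A$9,677.63

FV-annuity factor = 48.462281; PMT = 469000 / 48.462281 = 9,677.6296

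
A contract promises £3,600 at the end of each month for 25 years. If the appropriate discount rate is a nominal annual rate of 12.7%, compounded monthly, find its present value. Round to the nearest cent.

£325,701.73

i = 0.127/12 = 0.0105833 per month; n = 25·12 = 300.
PV = 3600 × [1 − (1+0.0105833)^(−300)] / 0.0105833 = 3600 × 90.472703 = 325,701.7323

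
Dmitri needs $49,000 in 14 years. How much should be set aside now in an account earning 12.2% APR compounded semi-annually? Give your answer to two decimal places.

With 2 periods per year: i = 0.061, n = 28.
PV = FV·(1+i)^(−n) = 49,000 × 0.190533 = 9,336.0965

$9,336.10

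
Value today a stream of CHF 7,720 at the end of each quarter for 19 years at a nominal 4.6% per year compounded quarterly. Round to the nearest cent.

i = 0.046/4 = 0.0115 per quarter; n = 19·4 = 76.
PV = 7720 × [1 − (1+0.0115)^(−76)] / 0.0115 = 7720 × 50.489967 = 389,782.5418

CHF 389,782.54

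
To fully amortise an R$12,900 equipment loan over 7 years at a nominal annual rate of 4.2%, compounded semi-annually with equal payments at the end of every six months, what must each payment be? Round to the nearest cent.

Periodic rate i = 0.042/2 = 0.021; n = 7 × 2 = 14 periods.
PMT = 12900 / ( [1 − (1+0.021)^(−14)] / 0.021 ) = 12900 / 12.021481 = 1,073.0791

R$1,073.08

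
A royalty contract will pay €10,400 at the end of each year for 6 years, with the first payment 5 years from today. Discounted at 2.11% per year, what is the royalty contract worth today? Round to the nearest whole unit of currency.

€53,389

Value one period before first payment (t=4): 10400 × [1 − (1+0.0211)^(−6)] / 0.0211 = 10400 × 5.580696 = 58,039.2406
Discount back 4 years: 58,039.2406 × (1+0.0211)^(−4) = 58,039.2406 × 0.919871 = 53,388.6103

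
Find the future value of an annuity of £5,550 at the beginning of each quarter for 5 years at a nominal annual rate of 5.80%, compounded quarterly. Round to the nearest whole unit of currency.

£129,558

i = 0.058/4 = 0.0145 per quarter; n = 5·4 = 20.
FV = 5550 × [(1+0.0145)^20 − 1] / 0.0145 × (1+i) = 5550 × 23.343814 = 129,558.1674
Payments are at the start of each period, so multiply by (1+i).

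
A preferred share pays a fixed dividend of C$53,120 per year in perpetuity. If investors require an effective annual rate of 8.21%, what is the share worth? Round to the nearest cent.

PV = PMT / i = 53120 / 0.0821 = 647,015.8343

C$647,015.83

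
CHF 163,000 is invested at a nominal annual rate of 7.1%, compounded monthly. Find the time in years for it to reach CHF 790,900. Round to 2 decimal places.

22.31 years

Periodic rate i = 0.071/12 = 0.00591667.
(1+i)^n = 790900/163000 = 4.85215, so n = ln 4.85215 / ln 1.00592 = 267.7334 months
= 267.7334/12 years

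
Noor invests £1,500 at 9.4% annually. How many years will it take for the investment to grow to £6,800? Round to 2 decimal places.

n = ln(6800/1500) / ln(1+0.094) = ln(4.53333) / 0.089841 = 16.8237 years

16.82 years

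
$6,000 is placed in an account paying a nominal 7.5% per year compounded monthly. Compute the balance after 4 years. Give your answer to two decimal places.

$8,091.59

Periodic rate i = 0.075/12 = 0.00625; n = 4 × 12 = 48 periods.
6,000 × (1+0.00625)^48 = 6,000 × 1.348599 = 8,091.5949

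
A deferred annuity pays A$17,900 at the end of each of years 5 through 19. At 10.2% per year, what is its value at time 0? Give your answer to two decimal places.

Value one period before first payment (t=4): 17900 × [1 − (1+0.102)^(−15)] / 0.102 = 17900 × 7.520028 = 134,608.4966
Discount back 4 years: 134,608.4966 × (1+0.102)^(−4) = 134,608.4966 × 0.678069 = 91,273.7924

A$91,273.79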